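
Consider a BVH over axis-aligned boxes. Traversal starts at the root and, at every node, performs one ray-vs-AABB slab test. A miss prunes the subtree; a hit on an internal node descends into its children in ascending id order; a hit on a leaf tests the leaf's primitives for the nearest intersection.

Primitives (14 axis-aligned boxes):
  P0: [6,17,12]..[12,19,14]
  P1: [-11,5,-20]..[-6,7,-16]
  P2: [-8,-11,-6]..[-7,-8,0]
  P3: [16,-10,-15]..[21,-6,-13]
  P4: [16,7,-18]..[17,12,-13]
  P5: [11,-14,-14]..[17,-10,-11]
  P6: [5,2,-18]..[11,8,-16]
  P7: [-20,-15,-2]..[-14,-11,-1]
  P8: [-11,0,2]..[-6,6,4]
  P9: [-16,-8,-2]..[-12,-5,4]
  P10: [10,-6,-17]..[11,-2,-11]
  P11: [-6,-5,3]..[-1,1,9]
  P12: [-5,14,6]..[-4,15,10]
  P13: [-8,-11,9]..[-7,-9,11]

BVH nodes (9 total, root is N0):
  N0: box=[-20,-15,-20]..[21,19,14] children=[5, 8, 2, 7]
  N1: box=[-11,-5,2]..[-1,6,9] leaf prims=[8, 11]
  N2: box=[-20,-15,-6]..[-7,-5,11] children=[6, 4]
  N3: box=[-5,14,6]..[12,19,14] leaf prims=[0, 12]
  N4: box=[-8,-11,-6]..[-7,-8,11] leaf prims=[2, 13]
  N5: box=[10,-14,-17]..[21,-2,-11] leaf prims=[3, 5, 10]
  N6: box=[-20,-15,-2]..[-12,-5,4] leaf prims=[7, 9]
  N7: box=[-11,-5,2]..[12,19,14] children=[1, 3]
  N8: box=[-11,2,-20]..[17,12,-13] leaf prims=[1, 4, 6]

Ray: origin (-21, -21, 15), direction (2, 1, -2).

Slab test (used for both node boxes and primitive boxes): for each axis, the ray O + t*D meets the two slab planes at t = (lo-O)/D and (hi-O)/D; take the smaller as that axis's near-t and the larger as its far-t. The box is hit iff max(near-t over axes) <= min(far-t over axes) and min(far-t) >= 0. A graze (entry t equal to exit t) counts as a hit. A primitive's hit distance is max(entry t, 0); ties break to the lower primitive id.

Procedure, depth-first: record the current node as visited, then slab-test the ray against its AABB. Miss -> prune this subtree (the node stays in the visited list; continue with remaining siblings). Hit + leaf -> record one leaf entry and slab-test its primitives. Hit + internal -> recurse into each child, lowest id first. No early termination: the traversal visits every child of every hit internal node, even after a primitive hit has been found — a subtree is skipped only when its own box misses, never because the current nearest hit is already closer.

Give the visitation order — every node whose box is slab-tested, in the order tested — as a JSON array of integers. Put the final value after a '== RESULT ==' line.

Trace the traversal:
N0 x:[1/2,21] y:[6,40] z:[1/2,35/2] -> hit [6,35/2], descend [2, 5, 7, 8]
  N2 x:[1/2,7] y:[6,16] z:[2,21/2] -> hit [6,7], descend [4, 6]
    N4 x:[13/2,7] y:[10,13] z:[2,21/2] -> miss, prune
    N6 x:[1/2,9/2] y:[6,16] z:[11/2,17/2] -> miss, prune
  N5 x:[31/2,21] y:[7,19] z:[13,16] -> hit [31/2,16] leaf, test {P3(miss), P5(miss), P10@t=31/2}
  N7 x:[5,33/2] y:[16,40] z:[1/2,13/2] -> miss, prune
  N8 x:[5,19] y:[23,33] z:[14,35/2] -> miss, prune

order=[0, 2, 4, 6, 5, 7, 8]  |boxes|=7  |leaves|=1  hit=P10

== RESULT ==
[0, 2, 4, 6, 5, 7, 8]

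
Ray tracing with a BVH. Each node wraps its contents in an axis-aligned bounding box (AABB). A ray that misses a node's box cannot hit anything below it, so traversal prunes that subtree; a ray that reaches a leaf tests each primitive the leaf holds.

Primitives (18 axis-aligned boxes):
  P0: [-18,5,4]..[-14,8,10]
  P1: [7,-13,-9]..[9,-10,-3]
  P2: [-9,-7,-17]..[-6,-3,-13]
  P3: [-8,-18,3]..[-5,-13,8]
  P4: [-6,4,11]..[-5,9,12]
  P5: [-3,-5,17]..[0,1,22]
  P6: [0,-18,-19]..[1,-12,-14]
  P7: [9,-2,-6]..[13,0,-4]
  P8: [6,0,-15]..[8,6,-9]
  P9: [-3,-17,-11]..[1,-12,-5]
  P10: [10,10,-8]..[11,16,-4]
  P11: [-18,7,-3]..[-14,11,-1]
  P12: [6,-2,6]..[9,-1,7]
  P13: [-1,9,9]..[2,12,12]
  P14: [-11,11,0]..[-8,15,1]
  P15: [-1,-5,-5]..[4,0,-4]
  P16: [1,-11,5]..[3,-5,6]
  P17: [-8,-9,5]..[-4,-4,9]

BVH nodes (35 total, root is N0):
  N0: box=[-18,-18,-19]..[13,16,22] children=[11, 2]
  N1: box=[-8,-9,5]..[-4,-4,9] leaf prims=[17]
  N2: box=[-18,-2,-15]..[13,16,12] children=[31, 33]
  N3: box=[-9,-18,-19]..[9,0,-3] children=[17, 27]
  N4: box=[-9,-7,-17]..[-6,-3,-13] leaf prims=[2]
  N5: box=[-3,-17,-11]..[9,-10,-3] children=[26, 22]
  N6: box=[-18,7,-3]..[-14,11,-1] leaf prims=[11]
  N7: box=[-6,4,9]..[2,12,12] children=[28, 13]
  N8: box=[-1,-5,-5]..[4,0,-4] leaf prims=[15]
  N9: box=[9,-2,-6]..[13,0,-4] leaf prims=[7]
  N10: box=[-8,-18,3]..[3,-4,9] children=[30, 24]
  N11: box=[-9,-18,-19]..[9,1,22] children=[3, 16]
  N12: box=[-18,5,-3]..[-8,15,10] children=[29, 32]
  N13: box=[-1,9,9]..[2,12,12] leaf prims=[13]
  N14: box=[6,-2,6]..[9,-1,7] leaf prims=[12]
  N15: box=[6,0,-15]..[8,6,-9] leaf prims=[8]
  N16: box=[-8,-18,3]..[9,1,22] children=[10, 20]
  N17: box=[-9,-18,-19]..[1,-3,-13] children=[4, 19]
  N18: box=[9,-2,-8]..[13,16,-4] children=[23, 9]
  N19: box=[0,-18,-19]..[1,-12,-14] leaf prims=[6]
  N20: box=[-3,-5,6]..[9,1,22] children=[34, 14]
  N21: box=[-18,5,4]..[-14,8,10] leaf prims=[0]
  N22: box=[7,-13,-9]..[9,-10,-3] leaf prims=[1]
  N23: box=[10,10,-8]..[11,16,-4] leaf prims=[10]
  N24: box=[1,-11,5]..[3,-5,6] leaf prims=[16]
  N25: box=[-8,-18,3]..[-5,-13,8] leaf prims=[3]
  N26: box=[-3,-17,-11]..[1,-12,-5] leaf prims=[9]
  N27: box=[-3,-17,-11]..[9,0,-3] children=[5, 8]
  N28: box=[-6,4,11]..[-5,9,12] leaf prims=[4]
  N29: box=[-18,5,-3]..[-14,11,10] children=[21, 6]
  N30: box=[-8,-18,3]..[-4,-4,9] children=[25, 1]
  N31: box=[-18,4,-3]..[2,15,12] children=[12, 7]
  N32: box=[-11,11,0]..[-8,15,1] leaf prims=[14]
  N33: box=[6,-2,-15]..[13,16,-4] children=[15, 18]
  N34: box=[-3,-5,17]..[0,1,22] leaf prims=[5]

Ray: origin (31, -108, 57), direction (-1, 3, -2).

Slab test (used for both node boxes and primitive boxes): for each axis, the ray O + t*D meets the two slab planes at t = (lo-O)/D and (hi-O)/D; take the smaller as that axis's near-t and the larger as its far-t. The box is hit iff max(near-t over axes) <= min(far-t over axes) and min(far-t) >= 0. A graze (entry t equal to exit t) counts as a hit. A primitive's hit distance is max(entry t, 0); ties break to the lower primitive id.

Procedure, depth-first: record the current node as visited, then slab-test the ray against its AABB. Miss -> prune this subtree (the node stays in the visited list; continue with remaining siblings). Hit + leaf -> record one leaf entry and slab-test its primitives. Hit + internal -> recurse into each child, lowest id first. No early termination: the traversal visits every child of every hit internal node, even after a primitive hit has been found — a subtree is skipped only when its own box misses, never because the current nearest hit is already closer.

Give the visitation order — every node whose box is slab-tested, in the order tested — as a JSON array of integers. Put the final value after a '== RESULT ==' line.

Trace the traversal:
N0 x:[18,49] y:[30,124/3] z:[35/2,38] -> hit [30,38], descend [2, 11]
  N2 x:[18,49] y:[106/3,124/3] z:[45/2,36] -> hit [106/3,36], descend [31, 33]
    N31 x:[29,49] y:[112/3,41] z:[45/2,30] -> miss, prune
    N33 x:[18,25] y:[106/3,124/3] z:[61/2,36] -> miss, prune
  N11 x:[22,40] y:[30,109/3] z:[35/2,38] -> hit [30,109/3], descend [3, 16]
    N3 x:[22,40] y:[30,36] z:[30,38] -> hit [30,36], descend [17, 27]
      N17 x:[30,40] y:[30,35] z:[35,38] -> hit [35,35], descend [4, 19]
        N4 x:[37,40] y:[101/3,35] z:[35,37] -> miss, prune
        N19 x:[30,31] y:[30,32] z:[71/2,38] -> miss, prune
      N27 x:[22,34] y:[91/3,36] z:[30,34] -> hit [91/3,34], descend [5, 8]
        N5 x:[22,34] y:[91/3,98/3] z:[30,34] -> hit [91/3,98/3], descend [22, 26]
          N22 x:[22,24] y:[95/3,98/3] z:[30,33] -> miss, prune
          N26 x:[30,34] y:[91/3,32] z:[31,34] -> hit [31,32] leaf, test {P9@t=31}
        N8 x:[27,32] y:[103/3,36] z:[61/2,31] -> miss, prune
    N16 x:[22,39] y:[30,109/3] z:[35/2,27] -> miss, prune

order=[0, 2, 31, 33, 11, 3, 17, 4, 19, 27, 5, 22, 26, 8, 16]  |boxes|=15  |leaves|=1  hit=P9

== RESULT ==
[0, 2, 31, 33, 11, 3, 17, 4, 19, 27, 5, 22, 26, 8, 16]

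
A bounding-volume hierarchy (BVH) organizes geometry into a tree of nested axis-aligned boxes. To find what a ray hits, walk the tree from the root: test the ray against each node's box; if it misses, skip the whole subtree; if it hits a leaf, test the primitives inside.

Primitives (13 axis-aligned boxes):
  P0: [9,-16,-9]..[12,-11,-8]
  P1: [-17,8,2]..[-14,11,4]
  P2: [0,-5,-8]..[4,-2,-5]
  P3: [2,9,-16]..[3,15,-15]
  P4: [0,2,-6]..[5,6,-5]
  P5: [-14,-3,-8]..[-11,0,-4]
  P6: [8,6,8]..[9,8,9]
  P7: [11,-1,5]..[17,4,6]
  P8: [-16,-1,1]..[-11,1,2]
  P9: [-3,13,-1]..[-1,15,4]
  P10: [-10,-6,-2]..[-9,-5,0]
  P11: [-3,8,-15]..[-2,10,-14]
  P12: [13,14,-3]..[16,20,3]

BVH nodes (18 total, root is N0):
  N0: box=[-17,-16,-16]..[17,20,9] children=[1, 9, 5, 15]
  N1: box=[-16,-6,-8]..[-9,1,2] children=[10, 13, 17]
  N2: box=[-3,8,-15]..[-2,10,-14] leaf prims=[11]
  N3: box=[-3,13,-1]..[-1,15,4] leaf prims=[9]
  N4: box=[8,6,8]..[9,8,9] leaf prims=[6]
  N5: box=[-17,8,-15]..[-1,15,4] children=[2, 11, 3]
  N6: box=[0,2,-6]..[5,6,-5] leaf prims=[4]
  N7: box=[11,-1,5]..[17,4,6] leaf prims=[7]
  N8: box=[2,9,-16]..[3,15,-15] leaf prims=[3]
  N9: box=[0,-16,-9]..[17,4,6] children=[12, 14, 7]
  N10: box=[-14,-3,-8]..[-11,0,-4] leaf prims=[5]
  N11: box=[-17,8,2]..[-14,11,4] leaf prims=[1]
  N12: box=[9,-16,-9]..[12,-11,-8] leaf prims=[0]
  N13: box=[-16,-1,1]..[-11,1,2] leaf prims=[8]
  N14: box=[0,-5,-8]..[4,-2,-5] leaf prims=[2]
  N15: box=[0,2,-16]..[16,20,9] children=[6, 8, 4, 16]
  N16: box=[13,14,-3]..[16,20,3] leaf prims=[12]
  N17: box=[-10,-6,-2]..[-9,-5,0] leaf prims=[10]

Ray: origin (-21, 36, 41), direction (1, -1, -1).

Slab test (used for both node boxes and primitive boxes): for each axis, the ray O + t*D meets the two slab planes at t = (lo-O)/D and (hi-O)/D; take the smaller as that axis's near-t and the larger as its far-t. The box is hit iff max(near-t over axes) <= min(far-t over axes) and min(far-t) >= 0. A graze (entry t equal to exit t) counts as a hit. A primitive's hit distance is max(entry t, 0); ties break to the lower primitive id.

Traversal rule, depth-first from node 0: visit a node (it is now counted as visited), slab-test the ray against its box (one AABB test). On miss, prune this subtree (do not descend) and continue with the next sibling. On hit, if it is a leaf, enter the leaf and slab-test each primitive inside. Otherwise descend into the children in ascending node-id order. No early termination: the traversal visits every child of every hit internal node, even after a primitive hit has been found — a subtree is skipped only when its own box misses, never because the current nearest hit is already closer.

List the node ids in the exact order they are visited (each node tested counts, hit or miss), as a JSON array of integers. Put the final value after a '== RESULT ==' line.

Trace the traversal:
N0 x:[4,38] y:[16,52] z:[32,57] -> hit [32,38], descend [1, 5, 9, 15]
  N1 x:[5,12] y:[35,42] z:[39,49] -> miss, prune
  N5 x:[4,20] y:[21,28] z:[37,56] -> miss, prune
  N9 x:[21,38] y:[32,52] z:[35,50] -> hit [35,38], descend [7, 12, 14]
    N7 x:[32,38] y:[32,37] z:[35,36] -> hit [35,36] leaf, test {P7@t=35}
    N12 x:[30,33] y:[47,52] z:[49,50] -> miss, prune
    N14 x:[21,25] y:[38,41] z:[46,49] -> miss, prune
  N15 x:[21,37] y:[16,34] z:[32,57] -> hit [32,34], descend [4, 6, 8, 16]
    N4 x:[29,30] y:[28,30] z:[32,33] -> miss, prune
    N6 x:[21,26] y:[30,34] z:[46,47] -> miss, prune
    N8 x:[23,24] y:[21,27] z:[56,57] -> miss, prune
    N16 x:[34,37] y:[16,22] z:[38,44] -> miss, prune

Visited [0, 1, 5, 9, 7, 12, 14, 15, 4, 6, 8, 16]. Tests: 12 box, 1 leaf. Nearest: P7.

== RESULT ==
[0, 1, 5, 9, 7, 12, 14, 15, 4, 6, 8, 16]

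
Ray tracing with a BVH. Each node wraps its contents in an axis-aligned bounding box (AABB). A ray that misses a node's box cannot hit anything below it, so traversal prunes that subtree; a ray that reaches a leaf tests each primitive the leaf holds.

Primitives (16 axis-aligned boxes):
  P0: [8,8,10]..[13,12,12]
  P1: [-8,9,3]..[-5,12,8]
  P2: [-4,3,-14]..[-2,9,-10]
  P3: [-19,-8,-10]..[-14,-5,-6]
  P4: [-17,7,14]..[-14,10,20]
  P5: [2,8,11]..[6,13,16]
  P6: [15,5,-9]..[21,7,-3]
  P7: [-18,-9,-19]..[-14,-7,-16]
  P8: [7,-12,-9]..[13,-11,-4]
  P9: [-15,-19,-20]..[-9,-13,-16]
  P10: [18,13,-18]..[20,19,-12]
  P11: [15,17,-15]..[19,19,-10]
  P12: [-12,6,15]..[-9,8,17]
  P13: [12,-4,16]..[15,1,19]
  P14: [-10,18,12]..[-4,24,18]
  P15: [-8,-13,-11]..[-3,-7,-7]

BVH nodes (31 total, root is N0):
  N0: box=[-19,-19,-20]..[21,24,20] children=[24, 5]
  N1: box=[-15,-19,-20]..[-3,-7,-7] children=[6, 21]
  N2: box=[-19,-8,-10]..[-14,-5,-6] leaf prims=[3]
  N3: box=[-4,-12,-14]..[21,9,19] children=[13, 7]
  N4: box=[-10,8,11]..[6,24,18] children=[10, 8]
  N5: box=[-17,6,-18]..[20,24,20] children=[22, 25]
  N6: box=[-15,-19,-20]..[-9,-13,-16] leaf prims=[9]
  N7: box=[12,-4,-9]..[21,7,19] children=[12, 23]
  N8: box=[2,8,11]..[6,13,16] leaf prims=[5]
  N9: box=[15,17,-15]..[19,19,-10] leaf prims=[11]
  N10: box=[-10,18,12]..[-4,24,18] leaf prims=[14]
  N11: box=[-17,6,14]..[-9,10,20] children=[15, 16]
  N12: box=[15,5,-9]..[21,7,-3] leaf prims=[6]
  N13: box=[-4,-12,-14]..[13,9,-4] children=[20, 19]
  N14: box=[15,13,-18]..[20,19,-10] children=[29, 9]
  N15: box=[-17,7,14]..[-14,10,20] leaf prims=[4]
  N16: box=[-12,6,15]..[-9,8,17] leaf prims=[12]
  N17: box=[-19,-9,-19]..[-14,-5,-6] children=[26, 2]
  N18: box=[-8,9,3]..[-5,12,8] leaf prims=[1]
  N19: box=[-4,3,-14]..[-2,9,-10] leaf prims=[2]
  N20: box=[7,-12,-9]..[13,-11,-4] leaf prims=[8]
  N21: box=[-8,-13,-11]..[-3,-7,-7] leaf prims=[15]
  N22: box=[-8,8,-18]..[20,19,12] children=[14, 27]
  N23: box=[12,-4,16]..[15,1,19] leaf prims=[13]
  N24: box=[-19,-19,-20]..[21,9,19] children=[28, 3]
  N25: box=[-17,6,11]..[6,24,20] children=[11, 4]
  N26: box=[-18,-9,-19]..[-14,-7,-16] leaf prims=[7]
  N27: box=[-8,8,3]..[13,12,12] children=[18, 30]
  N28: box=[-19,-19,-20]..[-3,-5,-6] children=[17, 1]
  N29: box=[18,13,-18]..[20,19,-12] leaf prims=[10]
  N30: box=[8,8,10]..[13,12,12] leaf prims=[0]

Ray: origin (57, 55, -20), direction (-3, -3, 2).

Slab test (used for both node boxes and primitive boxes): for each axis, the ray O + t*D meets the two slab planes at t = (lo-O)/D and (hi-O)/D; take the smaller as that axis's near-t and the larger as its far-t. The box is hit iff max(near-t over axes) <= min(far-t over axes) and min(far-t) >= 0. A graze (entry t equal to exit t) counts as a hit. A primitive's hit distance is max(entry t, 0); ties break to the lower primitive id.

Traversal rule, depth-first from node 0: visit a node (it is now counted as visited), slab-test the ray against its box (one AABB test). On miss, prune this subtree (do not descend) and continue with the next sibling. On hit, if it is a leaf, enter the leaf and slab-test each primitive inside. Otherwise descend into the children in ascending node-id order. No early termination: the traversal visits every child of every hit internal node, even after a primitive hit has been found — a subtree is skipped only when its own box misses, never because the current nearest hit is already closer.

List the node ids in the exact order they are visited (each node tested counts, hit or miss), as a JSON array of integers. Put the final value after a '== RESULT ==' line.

Walk:
N0 x:[12,76/3] y:[31/3,74/3] z:[0,20] -> hit [12,20], descend [5, 24]
  N5 x:[37/3,74/3] y:[31/3,49/3] z:[1,20] -> hit [37/3,49/3], descend [22, 25]
    N22 x:[37/3,65/3] y:[12,47/3] z:[1,16] -> hit [37/3,47/3], descend [14, 27]
      N14 x:[37/3,14] y:[12,14] z:[1,5] -> miss, prune
      N27 x:[44/3,65/3] y:[43/3,47/3] z:[23/2,16] -> hit [44/3,47/3], descend [18, 30]
        N18 x:[62/3,65/3] y:[43/3,46/3] z:[23/2,14] -> miss, prune
        N30 x:[44/3,49/3] y:[43/3,47/3] z:[15,16] -> hit [15,47/3] leaf, test {P0@t=15}
    N25 x:[17,74/3] y:[31/3,49/3] z:[31/2,20] -> miss, prune
  N24 x:[12,76/3] y:[46/3,74/3] z:[0,39/2] -> hit [46/3,39/2], descend [3, 28]
    N3 x:[12,61/3] y:[46/3,67/3] z:[3,39/2] -> hit [46/3,39/2], descend [7, 13]
      N7 x:[12,15] y:[16,59/3] z:[11/2,39/2] -> miss, prune
      N13 x:[44/3,61/3] y:[46/3,67/3] z:[3,8] -> miss, prune
    N28 x:[20,76/3] y:[20,74/3] z:[0,7] -> miss, prune

13 AABB tests over nodes [0, 5, 22, 14, 27, 18, 30, 25, 24, 3, 7, 13, 28]; 1 leaf entered; closest P0.

== RESULT ==
[0, 5, 22, 14, 27, 18, 30, 25, 24, 3, 7, 13, 28]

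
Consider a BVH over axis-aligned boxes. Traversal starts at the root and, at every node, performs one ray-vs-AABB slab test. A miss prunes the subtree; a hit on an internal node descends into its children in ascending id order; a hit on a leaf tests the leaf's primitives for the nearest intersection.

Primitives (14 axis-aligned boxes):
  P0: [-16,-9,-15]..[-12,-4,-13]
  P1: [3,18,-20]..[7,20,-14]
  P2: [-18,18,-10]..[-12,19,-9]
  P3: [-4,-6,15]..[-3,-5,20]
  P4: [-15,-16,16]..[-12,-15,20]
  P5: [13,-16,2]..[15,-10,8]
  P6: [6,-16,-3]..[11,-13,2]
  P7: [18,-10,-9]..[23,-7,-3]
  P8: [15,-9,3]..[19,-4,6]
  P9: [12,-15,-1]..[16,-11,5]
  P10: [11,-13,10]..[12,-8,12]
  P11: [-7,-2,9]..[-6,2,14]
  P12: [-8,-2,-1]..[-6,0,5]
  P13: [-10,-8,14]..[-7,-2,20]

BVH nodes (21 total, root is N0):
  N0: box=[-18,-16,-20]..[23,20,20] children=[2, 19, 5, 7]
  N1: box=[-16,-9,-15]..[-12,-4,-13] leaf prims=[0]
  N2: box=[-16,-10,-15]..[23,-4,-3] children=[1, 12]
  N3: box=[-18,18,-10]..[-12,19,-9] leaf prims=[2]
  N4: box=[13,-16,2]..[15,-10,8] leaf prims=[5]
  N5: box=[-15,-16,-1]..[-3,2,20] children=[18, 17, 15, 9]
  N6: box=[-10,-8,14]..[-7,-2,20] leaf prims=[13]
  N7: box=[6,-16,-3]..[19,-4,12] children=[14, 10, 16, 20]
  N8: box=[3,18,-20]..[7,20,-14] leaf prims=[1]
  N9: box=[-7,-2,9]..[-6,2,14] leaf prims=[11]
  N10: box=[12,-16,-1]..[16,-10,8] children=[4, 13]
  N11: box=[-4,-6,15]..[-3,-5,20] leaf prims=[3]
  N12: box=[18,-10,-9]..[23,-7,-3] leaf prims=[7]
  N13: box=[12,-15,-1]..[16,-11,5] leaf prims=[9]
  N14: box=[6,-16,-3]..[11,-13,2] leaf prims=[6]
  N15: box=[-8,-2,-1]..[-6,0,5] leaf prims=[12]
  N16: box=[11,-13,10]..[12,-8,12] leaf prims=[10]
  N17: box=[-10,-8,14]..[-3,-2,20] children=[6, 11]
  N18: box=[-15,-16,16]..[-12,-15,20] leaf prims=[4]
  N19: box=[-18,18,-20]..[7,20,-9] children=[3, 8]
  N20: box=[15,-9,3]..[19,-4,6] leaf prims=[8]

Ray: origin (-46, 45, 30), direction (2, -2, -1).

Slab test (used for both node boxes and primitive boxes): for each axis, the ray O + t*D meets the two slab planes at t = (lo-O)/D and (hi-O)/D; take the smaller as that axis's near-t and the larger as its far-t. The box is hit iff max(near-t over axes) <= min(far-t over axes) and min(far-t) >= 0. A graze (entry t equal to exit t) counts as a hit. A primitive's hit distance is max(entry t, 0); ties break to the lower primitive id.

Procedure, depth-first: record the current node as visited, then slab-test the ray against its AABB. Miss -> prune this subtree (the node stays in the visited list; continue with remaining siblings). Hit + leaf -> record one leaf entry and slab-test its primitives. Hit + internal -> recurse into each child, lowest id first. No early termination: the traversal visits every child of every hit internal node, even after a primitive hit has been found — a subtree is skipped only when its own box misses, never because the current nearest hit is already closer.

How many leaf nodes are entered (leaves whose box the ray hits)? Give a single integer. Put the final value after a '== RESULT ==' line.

Traverse from the root:
N0 x:[14,69/2] y:[25/2,61/2] z:[10,50] -> hit [14,61/2], descend [2, 5, 7, 19]
  N2 x:[15,69/2] y:[49/2,55/2] z:[33,45] -> miss, prune
  N5 x:[31/2,43/2] y:[43/2,61/2] z:[10,31] -> hit [43/2,43/2], descend [9, 15, 17, 18]
    N9 x:[39/2,20] y:[43/2,47/2] z:[16,21] -> miss, prune
    N15 x:[19,20] y:[45/2,47/2] z:[25,31] -> miss, prune
    N17 x:[18,43/2] y:[47/2,53/2] z:[10,16] -> miss, prune
    N18 x:[31/2,17] y:[30,61/2] z:[10,14] -> miss, prune
  N7 x:[26,65/2] y:[49/2,61/2] z:[18,33] -> hit [26,61/2], descend [10, 14, 16, 20]
    N10 x:[29,31] y:[55/2,61/2] z:[22,31] -> hit [29,61/2], descend [4, 13]
      N4 x:[59/2,61/2] y:[55/2,61/2] z:[22,28] -> miss, prune
      N13 x:[29,31] y:[28,30] z:[25,31] -> hit [29,30] leaf, test {P9@t=29}
    N14 x:[26,57/2] y:[29,61/2] z:[28,33] -> miss, prune
    N16 x:[57/2,29] y:[53/2,29] z:[18,20] -> miss, prune
    N20 x:[61/2,65/2] y:[49/2,27] z:[24,27] -> miss, prune
  N19 x:[14,53/2] y:[25/2,27/2] z:[39,50] -> miss, prune

Visited [0, 2, 5, 9, 15, 17, 18, 7, 10, 4, 13, 14, 16, 20, 19]. Tests: 15 box, 1 leaf. Nearest: P9.

== RESULT ==
1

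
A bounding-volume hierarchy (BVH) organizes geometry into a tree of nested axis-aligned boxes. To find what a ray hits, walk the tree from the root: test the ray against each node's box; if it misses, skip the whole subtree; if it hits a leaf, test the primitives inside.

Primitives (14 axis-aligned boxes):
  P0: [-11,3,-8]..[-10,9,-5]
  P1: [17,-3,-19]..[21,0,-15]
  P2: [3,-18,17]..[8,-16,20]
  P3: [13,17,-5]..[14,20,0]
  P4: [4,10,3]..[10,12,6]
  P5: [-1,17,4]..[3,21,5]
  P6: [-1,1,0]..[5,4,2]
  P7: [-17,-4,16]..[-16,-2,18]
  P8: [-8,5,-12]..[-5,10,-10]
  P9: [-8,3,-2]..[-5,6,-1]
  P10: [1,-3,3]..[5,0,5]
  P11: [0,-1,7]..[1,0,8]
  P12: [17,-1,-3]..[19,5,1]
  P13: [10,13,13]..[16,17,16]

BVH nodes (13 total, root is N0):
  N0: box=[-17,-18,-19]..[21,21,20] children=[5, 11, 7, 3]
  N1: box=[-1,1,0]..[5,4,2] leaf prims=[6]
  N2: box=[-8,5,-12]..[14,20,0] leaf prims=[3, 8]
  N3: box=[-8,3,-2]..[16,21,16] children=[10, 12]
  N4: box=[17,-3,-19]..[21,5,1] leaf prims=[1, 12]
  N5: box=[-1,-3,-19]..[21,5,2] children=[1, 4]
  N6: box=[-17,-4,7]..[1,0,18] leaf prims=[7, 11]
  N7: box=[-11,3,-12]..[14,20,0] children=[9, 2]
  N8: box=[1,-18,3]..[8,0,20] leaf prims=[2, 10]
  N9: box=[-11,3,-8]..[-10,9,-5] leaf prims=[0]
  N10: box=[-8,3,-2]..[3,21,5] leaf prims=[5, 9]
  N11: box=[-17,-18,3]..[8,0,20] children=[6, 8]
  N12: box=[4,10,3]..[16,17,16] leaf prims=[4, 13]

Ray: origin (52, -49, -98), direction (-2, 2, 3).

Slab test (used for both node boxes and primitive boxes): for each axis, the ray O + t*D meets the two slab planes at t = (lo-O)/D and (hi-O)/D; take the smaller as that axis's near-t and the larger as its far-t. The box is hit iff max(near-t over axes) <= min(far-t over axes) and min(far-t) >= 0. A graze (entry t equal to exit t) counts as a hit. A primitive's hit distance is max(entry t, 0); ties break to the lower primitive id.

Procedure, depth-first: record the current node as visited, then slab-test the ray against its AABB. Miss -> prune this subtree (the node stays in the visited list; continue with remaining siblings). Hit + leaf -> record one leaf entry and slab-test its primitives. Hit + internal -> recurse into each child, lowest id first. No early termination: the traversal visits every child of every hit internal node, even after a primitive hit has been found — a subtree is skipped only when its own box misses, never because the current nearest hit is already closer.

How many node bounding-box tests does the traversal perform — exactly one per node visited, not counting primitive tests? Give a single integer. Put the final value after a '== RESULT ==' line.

Traverse from the root:
N0 x:[31/2,69/2] y:[31/2,35] z:[79/3,118/3] -> hit [79/3,69/2], descend [3, 5, 7, 11]
  N3 x:[18,30] y:[26,35] z:[32,38] -> miss, prune
  N5 x:[31/2,53/2] y:[23,27] z:[79/3,100/3] -> hit [79/3,53/2], descend [1, 4]
    N1 x:[47/2,53/2] y:[25,53/2] z:[98/3,100/3] -> miss, prune
    N4 x:[31/2,35/2] y:[23,27] z:[79/3,33] -> miss, prune
  N7 x:[19,63/2] y:[26,69/2] z:[86/3,98/3] -> hit [86/3,63/2], descend [2, 9]
    N2 x:[19,30] y:[27,69/2] z:[86/3,98/3] -> hit [86/3,30] leaf, test {P3(miss), P8@t=86/3}
    N9 x:[31,63/2] y:[26,29] z:[30,31] -> miss, prune
  N11 x:[22,69/2] y:[31/2,49/2] z:[101/3,118/3] -> miss, prune

Summary -> nodes [0, 3, 5, 1, 4, 7, 2, 9, 11]; box-tests=9; leaf-entries=1; first=P8

== RESULT ==
9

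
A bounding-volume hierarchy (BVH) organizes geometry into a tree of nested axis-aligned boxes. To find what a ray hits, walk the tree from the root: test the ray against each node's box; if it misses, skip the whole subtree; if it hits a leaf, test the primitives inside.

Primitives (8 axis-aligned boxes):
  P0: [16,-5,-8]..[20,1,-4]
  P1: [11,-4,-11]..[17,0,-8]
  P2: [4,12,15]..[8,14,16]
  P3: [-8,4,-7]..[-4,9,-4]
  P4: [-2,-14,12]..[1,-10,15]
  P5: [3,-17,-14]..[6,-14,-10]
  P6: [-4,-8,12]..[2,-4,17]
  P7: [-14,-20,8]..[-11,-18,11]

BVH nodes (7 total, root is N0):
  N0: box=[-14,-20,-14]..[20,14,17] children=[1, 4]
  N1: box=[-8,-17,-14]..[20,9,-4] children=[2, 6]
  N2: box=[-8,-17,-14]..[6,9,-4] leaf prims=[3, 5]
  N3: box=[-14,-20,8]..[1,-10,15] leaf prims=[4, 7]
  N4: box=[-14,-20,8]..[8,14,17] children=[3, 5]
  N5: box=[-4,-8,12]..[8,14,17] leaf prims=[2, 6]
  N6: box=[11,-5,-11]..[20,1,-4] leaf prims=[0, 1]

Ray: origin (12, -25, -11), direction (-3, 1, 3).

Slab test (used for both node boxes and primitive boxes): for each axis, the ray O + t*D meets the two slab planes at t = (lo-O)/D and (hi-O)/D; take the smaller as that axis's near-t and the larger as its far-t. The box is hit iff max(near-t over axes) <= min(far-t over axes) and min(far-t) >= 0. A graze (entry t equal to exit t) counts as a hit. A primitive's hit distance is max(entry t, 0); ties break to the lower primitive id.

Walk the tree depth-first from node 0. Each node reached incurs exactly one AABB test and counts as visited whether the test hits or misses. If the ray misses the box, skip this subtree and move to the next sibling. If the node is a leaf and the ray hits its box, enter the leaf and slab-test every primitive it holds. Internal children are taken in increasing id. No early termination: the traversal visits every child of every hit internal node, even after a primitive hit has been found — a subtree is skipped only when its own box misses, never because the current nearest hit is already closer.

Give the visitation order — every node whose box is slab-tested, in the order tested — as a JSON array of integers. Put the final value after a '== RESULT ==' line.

Trace the traversal:
N0 x:[-8/3,26/3] y:[5,39] z:[-1,28/3] -> hit [5,26/3], descend [1, 4]
  N1 x:[-8/3,20/3] y:[8,34] z:[-1,7/3] -> miss, prune
  N4 x:[4/3,26/3] y:[5,39] z:[19/3,28/3] -> hit [19/3,26/3], descend [3, 5]
    N3 x:[11/3,26/3] y:[5,15] z:[19/3,26/3] -> hit [19/3,26/3] leaf, test {P4(miss), P7(miss)}
    N5 x:[4/3,16/3] y:[17,39] z:[23/3,28/3] -> miss, prune

Visited [0, 1, 4, 3, 5]. Tests: 5 box, 1 leaf. Nearest: miss.

== RESULT ==
[0, 1, 4, 3, 5]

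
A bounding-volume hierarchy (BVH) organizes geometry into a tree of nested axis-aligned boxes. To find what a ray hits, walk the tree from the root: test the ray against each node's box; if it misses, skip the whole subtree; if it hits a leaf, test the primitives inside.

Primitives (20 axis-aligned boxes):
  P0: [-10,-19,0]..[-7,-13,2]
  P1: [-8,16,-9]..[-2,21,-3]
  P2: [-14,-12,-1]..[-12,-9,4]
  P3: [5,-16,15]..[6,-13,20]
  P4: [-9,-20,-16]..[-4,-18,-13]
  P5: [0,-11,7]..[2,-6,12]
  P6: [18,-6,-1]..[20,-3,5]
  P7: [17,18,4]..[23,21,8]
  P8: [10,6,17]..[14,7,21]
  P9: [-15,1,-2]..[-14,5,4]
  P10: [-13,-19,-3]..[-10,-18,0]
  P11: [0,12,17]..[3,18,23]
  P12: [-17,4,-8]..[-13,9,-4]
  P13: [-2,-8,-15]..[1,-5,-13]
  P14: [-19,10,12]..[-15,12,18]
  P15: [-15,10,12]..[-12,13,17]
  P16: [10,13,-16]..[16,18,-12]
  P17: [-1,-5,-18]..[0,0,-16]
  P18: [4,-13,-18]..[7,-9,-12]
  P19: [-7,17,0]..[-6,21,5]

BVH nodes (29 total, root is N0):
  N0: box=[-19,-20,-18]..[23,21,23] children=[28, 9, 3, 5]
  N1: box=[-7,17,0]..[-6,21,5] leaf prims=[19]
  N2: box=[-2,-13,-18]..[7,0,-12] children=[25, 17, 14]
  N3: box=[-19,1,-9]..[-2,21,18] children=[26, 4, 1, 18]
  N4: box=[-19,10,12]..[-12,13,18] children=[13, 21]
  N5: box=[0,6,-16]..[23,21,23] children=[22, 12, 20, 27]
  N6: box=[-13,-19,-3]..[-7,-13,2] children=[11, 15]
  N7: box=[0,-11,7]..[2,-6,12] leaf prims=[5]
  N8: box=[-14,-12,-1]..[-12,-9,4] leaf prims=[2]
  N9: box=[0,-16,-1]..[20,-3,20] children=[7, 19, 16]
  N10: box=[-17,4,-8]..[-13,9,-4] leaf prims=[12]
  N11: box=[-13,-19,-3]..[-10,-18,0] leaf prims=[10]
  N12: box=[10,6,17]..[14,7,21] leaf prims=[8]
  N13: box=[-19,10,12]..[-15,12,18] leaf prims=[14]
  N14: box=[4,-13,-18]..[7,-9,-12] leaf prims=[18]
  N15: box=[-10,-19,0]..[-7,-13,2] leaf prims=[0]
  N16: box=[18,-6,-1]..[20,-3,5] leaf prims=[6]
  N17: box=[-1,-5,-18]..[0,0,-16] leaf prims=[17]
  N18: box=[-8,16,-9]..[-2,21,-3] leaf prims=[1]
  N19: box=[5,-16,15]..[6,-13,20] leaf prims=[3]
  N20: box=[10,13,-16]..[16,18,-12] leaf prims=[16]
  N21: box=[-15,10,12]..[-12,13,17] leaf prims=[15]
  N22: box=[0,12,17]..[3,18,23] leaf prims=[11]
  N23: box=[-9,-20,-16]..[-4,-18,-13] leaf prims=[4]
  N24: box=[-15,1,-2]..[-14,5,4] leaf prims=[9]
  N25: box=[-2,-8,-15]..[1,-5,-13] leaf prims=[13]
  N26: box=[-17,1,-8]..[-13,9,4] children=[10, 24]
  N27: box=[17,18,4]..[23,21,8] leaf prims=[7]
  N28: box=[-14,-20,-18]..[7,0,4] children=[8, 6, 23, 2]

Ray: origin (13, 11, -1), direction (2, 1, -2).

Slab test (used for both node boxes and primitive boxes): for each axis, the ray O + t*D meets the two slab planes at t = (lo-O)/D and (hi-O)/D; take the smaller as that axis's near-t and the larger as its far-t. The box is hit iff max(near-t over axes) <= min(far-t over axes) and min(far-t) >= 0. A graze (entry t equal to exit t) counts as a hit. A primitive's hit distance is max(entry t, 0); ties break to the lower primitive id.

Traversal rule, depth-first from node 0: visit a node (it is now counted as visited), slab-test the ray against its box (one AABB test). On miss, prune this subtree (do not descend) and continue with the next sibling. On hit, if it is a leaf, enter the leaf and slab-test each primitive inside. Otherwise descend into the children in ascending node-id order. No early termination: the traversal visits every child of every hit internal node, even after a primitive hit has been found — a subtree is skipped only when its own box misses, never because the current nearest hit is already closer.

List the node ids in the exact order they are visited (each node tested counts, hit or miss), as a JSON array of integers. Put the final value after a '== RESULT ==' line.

Walk:
N0 x:[-16,5] y:[-31,10] z:[-12,17/2] -> hit [-12,5], descend [3, 5, 9, 28]
  N3 x:[-16,-15/2] y:[-10,10] z:[-19/2,4] -> miss, prune
  N5 x:[-13/2,5] y:[-5,10] z:[-12,15/2] -> hit [-5,5], descend [12, 20, 22, 27]
    N12 x:[-3/2,1/2] y:[-5,-4] z:[-11,-9] -> miss, prune
    N20 x:[-3/2,3/2] y:[2,7] z:[11/2,15/2] -> miss, prune
    N22 x:[-13/2,-5] y:[1,7] z:[-12,-9] -> miss, prune
    N27 x:[2,5] y:[7,10] z:[-9/2,-5/2] -> miss, prune
  N9 x:[-13/2,7/2] y:[-27,-14] z:[-21/2,0] -> miss, prune
  N28 x:[-27/2,-3] y:[-31,-11] z:[-5/2,17/2] -> miss, prune

9 AABB tests over nodes [0, 3, 5, 12, 20, 22, 27, 9, 28]; 0 leaves entered; closest miss.

== RESULT ==
[0, 3, 5, 12, 20, 22, 27, 9, 28]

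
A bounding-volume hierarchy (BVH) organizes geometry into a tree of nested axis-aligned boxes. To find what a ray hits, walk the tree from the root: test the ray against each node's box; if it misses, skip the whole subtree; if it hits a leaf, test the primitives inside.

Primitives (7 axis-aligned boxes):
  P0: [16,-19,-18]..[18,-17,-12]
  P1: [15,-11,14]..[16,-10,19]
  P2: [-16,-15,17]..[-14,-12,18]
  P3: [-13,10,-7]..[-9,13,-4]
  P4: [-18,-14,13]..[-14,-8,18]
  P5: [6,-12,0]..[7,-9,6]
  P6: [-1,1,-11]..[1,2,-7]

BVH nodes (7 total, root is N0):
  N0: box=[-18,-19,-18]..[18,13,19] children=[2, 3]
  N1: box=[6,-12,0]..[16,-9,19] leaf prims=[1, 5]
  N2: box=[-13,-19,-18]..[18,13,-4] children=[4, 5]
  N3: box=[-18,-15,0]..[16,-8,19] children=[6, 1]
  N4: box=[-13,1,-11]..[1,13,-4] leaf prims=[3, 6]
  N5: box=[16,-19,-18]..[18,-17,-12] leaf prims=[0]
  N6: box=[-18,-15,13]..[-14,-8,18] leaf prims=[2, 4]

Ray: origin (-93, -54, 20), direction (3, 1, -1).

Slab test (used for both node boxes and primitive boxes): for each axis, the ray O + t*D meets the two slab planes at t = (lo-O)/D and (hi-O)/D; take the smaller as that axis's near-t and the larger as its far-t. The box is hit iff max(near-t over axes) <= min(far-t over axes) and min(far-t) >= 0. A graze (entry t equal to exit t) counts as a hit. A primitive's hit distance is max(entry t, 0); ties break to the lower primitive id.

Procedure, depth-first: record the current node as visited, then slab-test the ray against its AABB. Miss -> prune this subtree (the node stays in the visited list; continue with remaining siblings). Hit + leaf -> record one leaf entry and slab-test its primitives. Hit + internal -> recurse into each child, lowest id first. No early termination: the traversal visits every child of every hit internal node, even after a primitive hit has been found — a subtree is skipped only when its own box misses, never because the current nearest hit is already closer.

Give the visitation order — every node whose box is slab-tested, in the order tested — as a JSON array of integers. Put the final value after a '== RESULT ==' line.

Traverse from the root:
N0 x:[25,37] y:[35,67] z:[1,38] -> hit [35,37], descend [2, 3]
  N2 x:[80/3,37] y:[35,67] z:[24,38] -> hit [35,37], descend [4, 5]
    N4 x:[80/3,94/3] y:[55,67] z:[24,31] -> miss, prune
    N5 x:[109/3,37] y:[35,37] z:[32,38] -> hit [109/3,37] leaf, test {P0@t=109/3}
  N3 x:[25,109/3] y:[39,46] z:[1,20] -> miss, prune

5 AABB tests over nodes [0, 2, 4, 5, 3]; 1 leaf entered; closest P0.

== RESULT ==
[0, 2, 4, 5, 3]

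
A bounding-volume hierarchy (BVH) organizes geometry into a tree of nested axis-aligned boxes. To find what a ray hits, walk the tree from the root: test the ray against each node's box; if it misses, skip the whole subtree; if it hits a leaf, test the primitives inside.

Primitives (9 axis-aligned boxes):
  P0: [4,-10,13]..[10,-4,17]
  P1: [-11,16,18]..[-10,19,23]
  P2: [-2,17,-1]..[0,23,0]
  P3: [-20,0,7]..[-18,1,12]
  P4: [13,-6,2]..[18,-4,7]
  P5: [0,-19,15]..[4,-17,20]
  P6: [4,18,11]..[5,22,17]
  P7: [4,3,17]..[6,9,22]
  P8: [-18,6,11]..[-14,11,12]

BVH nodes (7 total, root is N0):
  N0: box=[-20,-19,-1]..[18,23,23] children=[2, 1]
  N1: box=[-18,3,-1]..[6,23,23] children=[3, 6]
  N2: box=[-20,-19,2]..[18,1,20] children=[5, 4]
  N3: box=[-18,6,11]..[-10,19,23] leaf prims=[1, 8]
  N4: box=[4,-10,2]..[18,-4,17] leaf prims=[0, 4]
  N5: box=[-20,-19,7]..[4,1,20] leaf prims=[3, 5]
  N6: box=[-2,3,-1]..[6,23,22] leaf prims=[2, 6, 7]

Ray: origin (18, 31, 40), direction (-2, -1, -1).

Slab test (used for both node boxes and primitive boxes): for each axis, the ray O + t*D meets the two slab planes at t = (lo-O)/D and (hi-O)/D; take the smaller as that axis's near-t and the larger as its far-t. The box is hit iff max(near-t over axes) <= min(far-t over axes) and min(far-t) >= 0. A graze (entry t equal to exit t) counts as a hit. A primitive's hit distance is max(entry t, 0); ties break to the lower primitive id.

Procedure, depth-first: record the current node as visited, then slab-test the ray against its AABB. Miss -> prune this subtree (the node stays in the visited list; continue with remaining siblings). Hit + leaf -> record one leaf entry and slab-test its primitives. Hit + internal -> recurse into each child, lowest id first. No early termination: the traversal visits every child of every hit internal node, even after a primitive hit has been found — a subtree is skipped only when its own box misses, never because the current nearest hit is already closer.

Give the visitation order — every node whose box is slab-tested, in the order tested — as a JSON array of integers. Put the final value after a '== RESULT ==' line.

Traverse from the root:
N0 x:[0,19] y:[8,50] z:[17,41] -> hit [17,19], descend [1, 2]
  N1 x:[6,18] y:[8,28] z:[17,41] -> hit [17,18], descend [3, 6]
    N3 x:[14,18] y:[12,25] z:[17,29] -> hit [17,18] leaf, test {P1(miss), P8(miss)}
    N6 x:[6,10] y:[8,28] z:[18,41] -> miss, prune
  N2 x:[0,19] y:[30,50] z:[20,38] -> miss, prune

Visited [0, 1, 3, 6, 2]. Tests: 5 box, 1 leaf. Nearest: miss.

== RESULT ==
[0, 1, 3, 6, 2]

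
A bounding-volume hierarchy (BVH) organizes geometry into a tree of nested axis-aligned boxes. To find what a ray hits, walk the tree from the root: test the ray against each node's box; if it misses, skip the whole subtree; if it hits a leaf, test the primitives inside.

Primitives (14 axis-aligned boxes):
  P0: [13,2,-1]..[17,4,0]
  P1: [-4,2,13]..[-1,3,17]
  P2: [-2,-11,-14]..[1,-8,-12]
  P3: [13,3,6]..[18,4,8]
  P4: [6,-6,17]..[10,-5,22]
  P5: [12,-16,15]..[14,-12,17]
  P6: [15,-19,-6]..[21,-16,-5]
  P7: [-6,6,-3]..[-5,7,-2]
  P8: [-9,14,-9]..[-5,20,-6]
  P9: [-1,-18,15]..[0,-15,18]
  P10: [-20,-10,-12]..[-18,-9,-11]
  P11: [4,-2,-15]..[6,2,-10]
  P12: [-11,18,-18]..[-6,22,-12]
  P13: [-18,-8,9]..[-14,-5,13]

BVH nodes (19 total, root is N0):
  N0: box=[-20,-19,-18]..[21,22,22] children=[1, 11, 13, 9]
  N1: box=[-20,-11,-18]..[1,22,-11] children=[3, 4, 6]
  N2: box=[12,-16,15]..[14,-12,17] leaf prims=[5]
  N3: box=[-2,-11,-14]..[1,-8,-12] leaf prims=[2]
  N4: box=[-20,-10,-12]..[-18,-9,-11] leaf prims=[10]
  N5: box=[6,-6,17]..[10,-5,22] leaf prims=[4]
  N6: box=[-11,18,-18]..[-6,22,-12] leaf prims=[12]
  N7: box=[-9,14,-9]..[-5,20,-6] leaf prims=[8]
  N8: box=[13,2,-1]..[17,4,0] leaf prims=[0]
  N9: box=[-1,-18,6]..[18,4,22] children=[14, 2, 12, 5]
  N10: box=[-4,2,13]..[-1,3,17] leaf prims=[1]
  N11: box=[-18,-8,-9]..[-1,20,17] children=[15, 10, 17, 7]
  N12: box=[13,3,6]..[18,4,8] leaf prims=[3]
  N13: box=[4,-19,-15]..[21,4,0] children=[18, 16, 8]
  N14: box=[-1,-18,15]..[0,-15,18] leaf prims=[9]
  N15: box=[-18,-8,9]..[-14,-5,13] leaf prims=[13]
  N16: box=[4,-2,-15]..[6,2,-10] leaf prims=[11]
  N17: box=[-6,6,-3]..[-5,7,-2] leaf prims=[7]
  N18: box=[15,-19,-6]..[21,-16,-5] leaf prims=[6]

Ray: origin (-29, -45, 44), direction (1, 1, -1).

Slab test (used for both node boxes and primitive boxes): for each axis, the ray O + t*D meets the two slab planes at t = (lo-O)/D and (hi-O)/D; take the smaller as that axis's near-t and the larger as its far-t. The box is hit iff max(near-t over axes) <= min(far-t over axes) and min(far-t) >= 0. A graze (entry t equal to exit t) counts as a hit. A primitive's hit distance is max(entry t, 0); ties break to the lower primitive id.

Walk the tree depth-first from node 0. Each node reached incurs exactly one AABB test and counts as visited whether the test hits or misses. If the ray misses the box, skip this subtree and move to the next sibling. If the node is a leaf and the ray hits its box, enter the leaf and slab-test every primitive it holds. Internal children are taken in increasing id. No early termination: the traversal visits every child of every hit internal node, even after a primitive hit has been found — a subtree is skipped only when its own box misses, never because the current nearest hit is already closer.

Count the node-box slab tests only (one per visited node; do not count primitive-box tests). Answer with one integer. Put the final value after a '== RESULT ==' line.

Trace the traversal:
N0 x:[9,50] y:[26,67] z:[22,62] -> hit [26,50], descend [1, 9, 11, 13]
  N1 x:[9,30] y:[34,67] z:[55,62] -> miss, prune
  N9 x:[28,47] y:[27,49] z:[22,38] -> hit [28,38], descend [2, 5, 12, 14]
    N2 x:[41,43] y:[29,33] z:[27,29] -> miss, prune
    N5 x:[35,39] y:[39,40] z:[22,27] -> miss, prune
    N12 x:[42,47] y:[48,49] z:[36,38] -> miss, prune
    N14 x:[28,29] y:[27,30] z:[26,29] -> hit [28,29] leaf, test {P9@t=28}
  N11 x:[11,28] y:[37,65] z:[27,53] -> miss, prune
  N13 x:[33,50] y:[26,49] z:[44,59] -> hit [44,49], descend [8, 16, 18]
    N8 x:[42,46] y:[47,49] z:[44,45] -> miss, prune
    N16 x:[33,35] y:[43,47] z:[54,59] -> miss, prune
    N18 x:[44,50] y:[26,29] z:[49,50] -> miss, prune

12 AABB tests over nodes [0, 1, 9, 2, 5, 12, 14, 11, 13, 8, 16, 18]; 1 leaf entered; closest P9.

== RESULT ==
12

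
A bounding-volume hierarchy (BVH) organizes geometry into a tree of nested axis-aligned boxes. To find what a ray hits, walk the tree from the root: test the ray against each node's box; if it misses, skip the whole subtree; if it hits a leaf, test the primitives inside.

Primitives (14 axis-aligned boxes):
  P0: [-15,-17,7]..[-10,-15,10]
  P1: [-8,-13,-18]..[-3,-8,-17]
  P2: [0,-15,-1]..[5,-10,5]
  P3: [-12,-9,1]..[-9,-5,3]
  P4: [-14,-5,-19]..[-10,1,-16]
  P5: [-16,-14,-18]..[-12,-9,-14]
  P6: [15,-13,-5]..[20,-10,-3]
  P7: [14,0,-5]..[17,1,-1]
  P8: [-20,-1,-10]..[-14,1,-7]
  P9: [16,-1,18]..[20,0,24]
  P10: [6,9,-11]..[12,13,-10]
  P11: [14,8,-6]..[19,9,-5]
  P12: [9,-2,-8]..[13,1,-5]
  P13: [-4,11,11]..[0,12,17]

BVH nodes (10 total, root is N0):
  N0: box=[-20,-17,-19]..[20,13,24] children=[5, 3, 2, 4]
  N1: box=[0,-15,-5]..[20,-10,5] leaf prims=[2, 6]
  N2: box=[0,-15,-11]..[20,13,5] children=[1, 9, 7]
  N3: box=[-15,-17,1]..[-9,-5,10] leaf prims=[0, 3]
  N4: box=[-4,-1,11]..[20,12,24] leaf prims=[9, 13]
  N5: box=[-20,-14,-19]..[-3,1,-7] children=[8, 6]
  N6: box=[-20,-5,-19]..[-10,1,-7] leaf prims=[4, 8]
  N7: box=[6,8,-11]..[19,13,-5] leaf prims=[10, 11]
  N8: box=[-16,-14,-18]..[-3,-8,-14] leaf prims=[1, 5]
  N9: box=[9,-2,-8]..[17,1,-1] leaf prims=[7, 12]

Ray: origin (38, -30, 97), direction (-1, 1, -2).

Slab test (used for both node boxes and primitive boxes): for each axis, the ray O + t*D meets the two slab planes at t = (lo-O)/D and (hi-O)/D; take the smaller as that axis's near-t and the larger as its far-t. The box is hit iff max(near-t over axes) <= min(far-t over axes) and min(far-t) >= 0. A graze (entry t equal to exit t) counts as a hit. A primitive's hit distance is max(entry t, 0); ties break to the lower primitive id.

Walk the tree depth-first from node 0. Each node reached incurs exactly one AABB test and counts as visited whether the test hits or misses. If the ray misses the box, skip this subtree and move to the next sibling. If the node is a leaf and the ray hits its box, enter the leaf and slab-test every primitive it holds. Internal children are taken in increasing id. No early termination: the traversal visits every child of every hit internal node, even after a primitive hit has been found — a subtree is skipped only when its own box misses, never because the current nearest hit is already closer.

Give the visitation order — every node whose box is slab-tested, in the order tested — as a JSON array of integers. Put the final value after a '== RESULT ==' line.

Traverse from the root:
N0 x:[18,58] y:[13,43] z:[73/2,58] -> hit [73/2,43], descend [2, 3, 4, 5]
  N2 x:[18,38] y:[15,43] z:[46,54] -> miss, prune
  N3 x:[47,53] y:[13,25] z:[87/2,48] -> miss, prune
  N4 x:[18,42] y:[29,42] z:[73/2,43] -> hit [73/2,42] leaf, test {P9(miss), P13@t=41}
  N5 x:[41,58] y:[16,31] z:[52,58] -> miss, prune

Summary -> nodes [0, 2, 3, 4, 5]; box-tests=5; leaf-entries=1; first=P13

== RESULT ==
[0, 2, 3, 4, 5]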